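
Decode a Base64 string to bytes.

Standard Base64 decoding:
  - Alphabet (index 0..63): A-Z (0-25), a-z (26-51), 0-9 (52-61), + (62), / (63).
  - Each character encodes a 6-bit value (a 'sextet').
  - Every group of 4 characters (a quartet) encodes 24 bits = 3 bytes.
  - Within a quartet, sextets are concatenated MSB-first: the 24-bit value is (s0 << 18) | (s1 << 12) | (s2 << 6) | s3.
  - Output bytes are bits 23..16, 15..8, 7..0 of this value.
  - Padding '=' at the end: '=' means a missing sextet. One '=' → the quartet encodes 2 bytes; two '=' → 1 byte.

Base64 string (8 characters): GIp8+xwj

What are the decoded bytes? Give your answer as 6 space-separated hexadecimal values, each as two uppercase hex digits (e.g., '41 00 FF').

Answer: 18 8A 7C FB 1C 23

Derivation:
After char 0 ('G'=6): chars_in_quartet=1 acc=0x6 bytes_emitted=0
After char 1 ('I'=8): chars_in_quartet=2 acc=0x188 bytes_emitted=0
After char 2 ('p'=41): chars_in_quartet=3 acc=0x6229 bytes_emitted=0
After char 3 ('8'=60): chars_in_quartet=4 acc=0x188A7C -> emit 18 8A 7C, reset; bytes_emitted=3
After char 4 ('+'=62): chars_in_quartet=1 acc=0x3E bytes_emitted=3
After char 5 ('x'=49): chars_in_quartet=2 acc=0xFB1 bytes_emitted=3
After char 6 ('w'=48): chars_in_quartet=3 acc=0x3EC70 bytes_emitted=3
After char 7 ('j'=35): chars_in_quartet=4 acc=0xFB1C23 -> emit FB 1C 23, reset; bytes_emitted=6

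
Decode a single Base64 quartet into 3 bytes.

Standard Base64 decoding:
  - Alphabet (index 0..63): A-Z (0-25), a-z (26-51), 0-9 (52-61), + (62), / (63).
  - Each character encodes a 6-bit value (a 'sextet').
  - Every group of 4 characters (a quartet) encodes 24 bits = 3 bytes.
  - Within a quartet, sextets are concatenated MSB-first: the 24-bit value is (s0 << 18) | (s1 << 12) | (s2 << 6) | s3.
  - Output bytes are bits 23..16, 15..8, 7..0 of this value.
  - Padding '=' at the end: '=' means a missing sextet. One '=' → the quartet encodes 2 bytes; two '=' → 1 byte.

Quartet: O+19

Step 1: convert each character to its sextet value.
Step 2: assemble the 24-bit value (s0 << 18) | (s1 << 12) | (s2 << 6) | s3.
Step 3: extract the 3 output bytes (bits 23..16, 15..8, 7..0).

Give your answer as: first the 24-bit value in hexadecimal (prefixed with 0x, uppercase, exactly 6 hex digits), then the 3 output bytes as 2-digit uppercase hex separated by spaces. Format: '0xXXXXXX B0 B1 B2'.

Sextets: O=14, +=62, 1=53, 9=61
24-bit: (14<<18) | (62<<12) | (53<<6) | 61
      = 0x380000 | 0x03E000 | 0x000D40 | 0x00003D
      = 0x3BED7D
Bytes: (v>>16)&0xFF=3B, (v>>8)&0xFF=ED, v&0xFF=7D

Answer: 0x3BED7D 3B ED 7D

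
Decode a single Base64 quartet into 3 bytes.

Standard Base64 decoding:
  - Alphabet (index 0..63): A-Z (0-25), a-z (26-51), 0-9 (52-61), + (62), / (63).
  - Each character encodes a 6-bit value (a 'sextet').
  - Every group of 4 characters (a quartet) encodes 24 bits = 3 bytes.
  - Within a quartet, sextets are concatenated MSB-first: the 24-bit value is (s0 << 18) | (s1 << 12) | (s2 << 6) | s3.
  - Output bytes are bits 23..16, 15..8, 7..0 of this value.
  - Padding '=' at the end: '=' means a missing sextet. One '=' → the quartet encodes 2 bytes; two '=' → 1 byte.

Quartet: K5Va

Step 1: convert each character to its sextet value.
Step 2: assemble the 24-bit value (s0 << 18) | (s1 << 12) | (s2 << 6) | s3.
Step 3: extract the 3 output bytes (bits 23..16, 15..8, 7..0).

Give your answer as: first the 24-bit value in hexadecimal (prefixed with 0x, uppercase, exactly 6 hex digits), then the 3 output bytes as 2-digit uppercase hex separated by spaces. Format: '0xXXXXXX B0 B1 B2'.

Sextets: K=10, 5=57, V=21, a=26
24-bit: (10<<18) | (57<<12) | (21<<6) | 26
      = 0x280000 | 0x039000 | 0x000540 | 0x00001A
      = 0x2B955A
Bytes: (v>>16)&0xFF=2B, (v>>8)&0xFF=95, v&0xFF=5A

Answer: 0x2B955A 2B 95 5A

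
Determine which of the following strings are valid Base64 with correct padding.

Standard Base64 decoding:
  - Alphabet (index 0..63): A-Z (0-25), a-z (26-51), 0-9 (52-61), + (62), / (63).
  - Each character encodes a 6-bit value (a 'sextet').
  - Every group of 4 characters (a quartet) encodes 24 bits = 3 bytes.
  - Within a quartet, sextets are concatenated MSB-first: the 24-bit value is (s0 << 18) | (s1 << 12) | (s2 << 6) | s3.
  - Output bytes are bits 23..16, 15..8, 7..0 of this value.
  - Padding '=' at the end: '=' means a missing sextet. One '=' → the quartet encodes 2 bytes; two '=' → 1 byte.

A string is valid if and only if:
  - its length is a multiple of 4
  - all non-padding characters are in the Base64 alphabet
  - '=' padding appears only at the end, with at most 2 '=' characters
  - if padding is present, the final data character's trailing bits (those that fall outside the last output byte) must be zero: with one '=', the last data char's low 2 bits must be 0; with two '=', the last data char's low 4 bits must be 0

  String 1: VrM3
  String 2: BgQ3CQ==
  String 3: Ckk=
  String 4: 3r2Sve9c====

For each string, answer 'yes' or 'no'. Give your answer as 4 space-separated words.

String 1: 'VrM3' → valid
String 2: 'BgQ3CQ==' → valid
String 3: 'Ckk=' → valid
String 4: '3r2Sve9c====' → invalid (4 pad chars (max 2))

Answer: yes yes yes no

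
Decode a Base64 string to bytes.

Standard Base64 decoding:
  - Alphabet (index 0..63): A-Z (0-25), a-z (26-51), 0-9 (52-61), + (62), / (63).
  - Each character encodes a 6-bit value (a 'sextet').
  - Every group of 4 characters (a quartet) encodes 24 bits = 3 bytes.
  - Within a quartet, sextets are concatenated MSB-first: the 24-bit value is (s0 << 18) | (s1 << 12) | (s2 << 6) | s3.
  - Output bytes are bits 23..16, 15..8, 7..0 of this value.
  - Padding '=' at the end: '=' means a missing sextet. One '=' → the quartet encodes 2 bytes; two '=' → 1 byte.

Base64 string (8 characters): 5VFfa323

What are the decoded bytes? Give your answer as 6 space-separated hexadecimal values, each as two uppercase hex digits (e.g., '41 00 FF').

After char 0 ('5'=57): chars_in_quartet=1 acc=0x39 bytes_emitted=0
After char 1 ('V'=21): chars_in_quartet=2 acc=0xE55 bytes_emitted=0
After char 2 ('F'=5): chars_in_quartet=3 acc=0x39545 bytes_emitted=0
After char 3 ('f'=31): chars_in_quartet=4 acc=0xE5515F -> emit E5 51 5F, reset; bytes_emitted=3
After char 4 ('a'=26): chars_in_quartet=1 acc=0x1A bytes_emitted=3
After char 5 ('3'=55): chars_in_quartet=2 acc=0x6B7 bytes_emitted=3
After char 6 ('2'=54): chars_in_quartet=3 acc=0x1ADF6 bytes_emitted=3
After char 7 ('3'=55): chars_in_quartet=4 acc=0x6B7DB7 -> emit 6B 7D B7, reset; bytes_emitted=6

Answer: E5 51 5F 6B 7D B7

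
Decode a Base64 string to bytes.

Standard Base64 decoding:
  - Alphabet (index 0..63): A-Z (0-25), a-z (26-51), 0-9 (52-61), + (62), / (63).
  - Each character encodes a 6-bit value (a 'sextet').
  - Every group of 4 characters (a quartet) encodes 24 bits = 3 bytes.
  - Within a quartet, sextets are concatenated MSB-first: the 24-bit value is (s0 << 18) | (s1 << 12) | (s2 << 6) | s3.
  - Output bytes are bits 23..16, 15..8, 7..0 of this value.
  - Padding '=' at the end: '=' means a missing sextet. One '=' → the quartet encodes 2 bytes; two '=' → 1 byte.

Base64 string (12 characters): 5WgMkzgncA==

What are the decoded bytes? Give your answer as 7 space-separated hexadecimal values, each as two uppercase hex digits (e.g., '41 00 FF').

After char 0 ('5'=57): chars_in_quartet=1 acc=0x39 bytes_emitted=0
After char 1 ('W'=22): chars_in_quartet=2 acc=0xE56 bytes_emitted=0
After char 2 ('g'=32): chars_in_quartet=3 acc=0x395A0 bytes_emitted=0
After char 3 ('M'=12): chars_in_quartet=4 acc=0xE5680C -> emit E5 68 0C, reset; bytes_emitted=3
After char 4 ('k'=36): chars_in_quartet=1 acc=0x24 bytes_emitted=3
After char 5 ('z'=51): chars_in_quartet=2 acc=0x933 bytes_emitted=3
After char 6 ('g'=32): chars_in_quartet=3 acc=0x24CE0 bytes_emitted=3
After char 7 ('n'=39): chars_in_quartet=4 acc=0x933827 -> emit 93 38 27, reset; bytes_emitted=6
After char 8 ('c'=28): chars_in_quartet=1 acc=0x1C bytes_emitted=6
After char 9 ('A'=0): chars_in_quartet=2 acc=0x700 bytes_emitted=6
Padding '==': partial quartet acc=0x700 -> emit 70; bytes_emitted=7

Answer: E5 68 0C 93 38 27 70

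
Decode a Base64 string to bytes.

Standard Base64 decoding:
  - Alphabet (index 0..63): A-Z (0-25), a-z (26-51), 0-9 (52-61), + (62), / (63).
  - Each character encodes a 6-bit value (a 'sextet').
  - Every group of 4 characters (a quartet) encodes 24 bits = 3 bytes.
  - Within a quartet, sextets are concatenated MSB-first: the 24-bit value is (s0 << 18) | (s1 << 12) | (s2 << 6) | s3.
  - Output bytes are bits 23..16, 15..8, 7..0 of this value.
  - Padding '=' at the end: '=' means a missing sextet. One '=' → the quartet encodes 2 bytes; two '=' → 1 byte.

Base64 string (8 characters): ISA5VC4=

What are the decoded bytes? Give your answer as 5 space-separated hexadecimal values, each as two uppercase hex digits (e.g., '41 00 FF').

After char 0 ('I'=8): chars_in_quartet=1 acc=0x8 bytes_emitted=0
After char 1 ('S'=18): chars_in_quartet=2 acc=0x212 bytes_emitted=0
After char 2 ('A'=0): chars_in_quartet=3 acc=0x8480 bytes_emitted=0
After char 3 ('5'=57): chars_in_quartet=4 acc=0x212039 -> emit 21 20 39, reset; bytes_emitted=3
After char 4 ('V'=21): chars_in_quartet=1 acc=0x15 bytes_emitted=3
After char 5 ('C'=2): chars_in_quartet=2 acc=0x542 bytes_emitted=3
After char 6 ('4'=56): chars_in_quartet=3 acc=0x150B8 bytes_emitted=3
Padding '=': partial quartet acc=0x150B8 -> emit 54 2E; bytes_emitted=5

Answer: 21 20 39 54 2E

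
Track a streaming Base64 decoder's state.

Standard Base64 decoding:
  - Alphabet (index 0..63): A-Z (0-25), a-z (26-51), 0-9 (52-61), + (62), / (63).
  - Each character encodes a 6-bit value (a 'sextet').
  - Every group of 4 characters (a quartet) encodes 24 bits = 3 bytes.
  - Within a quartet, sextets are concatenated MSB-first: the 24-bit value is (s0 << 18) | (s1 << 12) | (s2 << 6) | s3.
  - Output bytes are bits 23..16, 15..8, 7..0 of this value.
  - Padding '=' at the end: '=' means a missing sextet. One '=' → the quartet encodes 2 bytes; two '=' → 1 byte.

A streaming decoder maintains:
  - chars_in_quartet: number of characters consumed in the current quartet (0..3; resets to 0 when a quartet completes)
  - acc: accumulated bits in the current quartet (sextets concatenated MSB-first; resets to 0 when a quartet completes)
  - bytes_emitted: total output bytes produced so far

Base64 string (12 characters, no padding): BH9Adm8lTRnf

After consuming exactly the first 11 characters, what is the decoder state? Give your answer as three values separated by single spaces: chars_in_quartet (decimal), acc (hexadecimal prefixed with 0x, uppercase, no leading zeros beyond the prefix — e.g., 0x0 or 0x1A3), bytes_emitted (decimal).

After char 0 ('B'=1): chars_in_quartet=1 acc=0x1 bytes_emitted=0
After char 1 ('H'=7): chars_in_quartet=2 acc=0x47 bytes_emitted=0
After char 2 ('9'=61): chars_in_quartet=3 acc=0x11FD bytes_emitted=0
After char 3 ('A'=0): chars_in_quartet=4 acc=0x47F40 -> emit 04 7F 40, reset; bytes_emitted=3
After char 4 ('d'=29): chars_in_quartet=1 acc=0x1D bytes_emitted=3
After char 5 ('m'=38): chars_in_quartet=2 acc=0x766 bytes_emitted=3
After char 6 ('8'=60): chars_in_quartet=3 acc=0x1D9BC bytes_emitted=3
After char 7 ('l'=37): chars_in_quartet=4 acc=0x766F25 -> emit 76 6F 25, reset; bytes_emitted=6
After char 8 ('T'=19): chars_in_quartet=1 acc=0x13 bytes_emitted=6
After char 9 ('R'=17): chars_in_quartet=2 acc=0x4D1 bytes_emitted=6
After char 10 ('n'=39): chars_in_quartet=3 acc=0x13467 bytes_emitted=6

Answer: 3 0x13467 6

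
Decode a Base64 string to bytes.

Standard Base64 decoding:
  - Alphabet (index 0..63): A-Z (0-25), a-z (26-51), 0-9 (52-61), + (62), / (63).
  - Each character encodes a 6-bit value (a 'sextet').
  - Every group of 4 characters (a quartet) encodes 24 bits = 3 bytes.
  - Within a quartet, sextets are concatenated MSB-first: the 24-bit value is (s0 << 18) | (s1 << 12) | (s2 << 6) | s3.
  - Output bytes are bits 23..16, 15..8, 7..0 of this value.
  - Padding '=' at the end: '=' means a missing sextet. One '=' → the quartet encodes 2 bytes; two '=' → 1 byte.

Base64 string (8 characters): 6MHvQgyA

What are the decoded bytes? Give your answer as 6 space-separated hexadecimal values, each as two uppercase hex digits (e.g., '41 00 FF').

After char 0 ('6'=58): chars_in_quartet=1 acc=0x3A bytes_emitted=0
After char 1 ('M'=12): chars_in_quartet=2 acc=0xE8C bytes_emitted=0
After char 2 ('H'=7): chars_in_quartet=3 acc=0x3A307 bytes_emitted=0
After char 3 ('v'=47): chars_in_quartet=4 acc=0xE8C1EF -> emit E8 C1 EF, reset; bytes_emitted=3
After char 4 ('Q'=16): chars_in_quartet=1 acc=0x10 bytes_emitted=3
After char 5 ('g'=32): chars_in_quartet=2 acc=0x420 bytes_emitted=3
After char 6 ('y'=50): chars_in_quartet=3 acc=0x10832 bytes_emitted=3
After char 7 ('A'=0): chars_in_quartet=4 acc=0x420C80 -> emit 42 0C 80, reset; bytes_emitted=6

Answer: E8 C1 EF 42 0C 80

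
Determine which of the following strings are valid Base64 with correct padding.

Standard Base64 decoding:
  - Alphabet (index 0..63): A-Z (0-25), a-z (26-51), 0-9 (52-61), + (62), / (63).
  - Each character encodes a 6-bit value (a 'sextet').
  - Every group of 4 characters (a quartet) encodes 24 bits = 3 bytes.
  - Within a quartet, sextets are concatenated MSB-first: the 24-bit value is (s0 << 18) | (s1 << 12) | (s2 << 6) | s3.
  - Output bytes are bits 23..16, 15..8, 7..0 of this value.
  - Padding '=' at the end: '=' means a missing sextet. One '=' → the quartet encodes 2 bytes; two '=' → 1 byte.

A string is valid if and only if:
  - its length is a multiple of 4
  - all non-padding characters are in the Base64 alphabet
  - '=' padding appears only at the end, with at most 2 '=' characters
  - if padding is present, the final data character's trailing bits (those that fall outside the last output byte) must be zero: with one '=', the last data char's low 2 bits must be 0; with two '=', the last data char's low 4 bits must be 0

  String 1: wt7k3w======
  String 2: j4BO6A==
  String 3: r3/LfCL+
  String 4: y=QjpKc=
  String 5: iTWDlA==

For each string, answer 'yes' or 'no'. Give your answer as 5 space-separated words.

Answer: no yes yes no yes

Derivation:
String 1: 'wt7k3w======' → invalid (6 pad chars (max 2))
String 2: 'j4BO6A==' → valid
String 3: 'r3/LfCL+' → valid
String 4: 'y=QjpKc=' → invalid (bad char(s): ['=']; '=' in middle)
String 5: 'iTWDlA==' → valid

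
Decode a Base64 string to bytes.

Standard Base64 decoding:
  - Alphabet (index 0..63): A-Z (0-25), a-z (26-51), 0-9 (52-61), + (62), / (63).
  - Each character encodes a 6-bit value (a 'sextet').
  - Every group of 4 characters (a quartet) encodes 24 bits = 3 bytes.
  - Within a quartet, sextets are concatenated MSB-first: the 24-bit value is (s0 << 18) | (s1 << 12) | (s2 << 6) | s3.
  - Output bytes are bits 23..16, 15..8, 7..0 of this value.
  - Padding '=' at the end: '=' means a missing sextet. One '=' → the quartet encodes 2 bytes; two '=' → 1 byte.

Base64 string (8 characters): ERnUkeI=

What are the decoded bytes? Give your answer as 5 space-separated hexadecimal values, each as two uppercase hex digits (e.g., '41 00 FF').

Answer: 11 19 D4 91 E2

Derivation:
After char 0 ('E'=4): chars_in_quartet=1 acc=0x4 bytes_emitted=0
After char 1 ('R'=17): chars_in_quartet=2 acc=0x111 bytes_emitted=0
After char 2 ('n'=39): chars_in_quartet=3 acc=0x4467 bytes_emitted=0
After char 3 ('U'=20): chars_in_quartet=4 acc=0x1119D4 -> emit 11 19 D4, reset; bytes_emitted=3
After char 4 ('k'=36): chars_in_quartet=1 acc=0x24 bytes_emitted=3
After char 5 ('e'=30): chars_in_quartet=2 acc=0x91E bytes_emitted=3
After char 6 ('I'=8): chars_in_quartet=3 acc=0x24788 bytes_emitted=3
Padding '=': partial quartet acc=0x24788 -> emit 91 E2; bytes_emitted=5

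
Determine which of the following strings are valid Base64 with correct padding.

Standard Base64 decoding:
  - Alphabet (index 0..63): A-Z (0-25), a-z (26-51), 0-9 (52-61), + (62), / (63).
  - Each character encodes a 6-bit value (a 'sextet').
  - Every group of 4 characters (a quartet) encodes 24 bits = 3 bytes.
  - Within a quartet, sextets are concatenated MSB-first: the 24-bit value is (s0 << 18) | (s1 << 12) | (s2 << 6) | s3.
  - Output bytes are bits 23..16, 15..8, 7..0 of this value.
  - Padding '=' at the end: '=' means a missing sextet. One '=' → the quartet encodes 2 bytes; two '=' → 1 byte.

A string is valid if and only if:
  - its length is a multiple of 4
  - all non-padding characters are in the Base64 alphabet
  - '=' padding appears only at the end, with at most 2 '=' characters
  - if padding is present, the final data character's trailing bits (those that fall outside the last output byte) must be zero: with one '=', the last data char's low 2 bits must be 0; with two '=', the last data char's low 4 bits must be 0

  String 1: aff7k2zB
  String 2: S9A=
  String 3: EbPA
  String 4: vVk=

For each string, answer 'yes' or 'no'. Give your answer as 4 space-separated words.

Answer: yes yes yes yes

Derivation:
String 1: 'aff7k2zB' → valid
String 2: 'S9A=' → valid
String 3: 'EbPA' → valid
String 4: 'vVk=' → valid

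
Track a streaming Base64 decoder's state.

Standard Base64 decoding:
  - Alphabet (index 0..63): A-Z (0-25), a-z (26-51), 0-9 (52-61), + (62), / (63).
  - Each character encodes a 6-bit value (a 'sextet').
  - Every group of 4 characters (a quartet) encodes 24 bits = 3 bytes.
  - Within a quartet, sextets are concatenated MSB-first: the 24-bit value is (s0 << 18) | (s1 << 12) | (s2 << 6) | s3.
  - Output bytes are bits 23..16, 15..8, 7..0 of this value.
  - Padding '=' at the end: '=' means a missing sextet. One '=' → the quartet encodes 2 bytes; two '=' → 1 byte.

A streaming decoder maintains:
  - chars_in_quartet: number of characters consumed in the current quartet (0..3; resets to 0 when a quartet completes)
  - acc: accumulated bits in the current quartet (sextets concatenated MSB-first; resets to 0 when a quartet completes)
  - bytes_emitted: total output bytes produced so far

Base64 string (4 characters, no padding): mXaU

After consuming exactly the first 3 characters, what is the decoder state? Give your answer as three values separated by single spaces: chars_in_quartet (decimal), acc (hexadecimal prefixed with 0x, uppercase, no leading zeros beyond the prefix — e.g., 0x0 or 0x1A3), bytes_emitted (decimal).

After char 0 ('m'=38): chars_in_quartet=1 acc=0x26 bytes_emitted=0
After char 1 ('X'=23): chars_in_quartet=2 acc=0x997 bytes_emitted=0
After char 2 ('a'=26): chars_in_quartet=3 acc=0x265DA bytes_emitted=0

Answer: 3 0x265DA 0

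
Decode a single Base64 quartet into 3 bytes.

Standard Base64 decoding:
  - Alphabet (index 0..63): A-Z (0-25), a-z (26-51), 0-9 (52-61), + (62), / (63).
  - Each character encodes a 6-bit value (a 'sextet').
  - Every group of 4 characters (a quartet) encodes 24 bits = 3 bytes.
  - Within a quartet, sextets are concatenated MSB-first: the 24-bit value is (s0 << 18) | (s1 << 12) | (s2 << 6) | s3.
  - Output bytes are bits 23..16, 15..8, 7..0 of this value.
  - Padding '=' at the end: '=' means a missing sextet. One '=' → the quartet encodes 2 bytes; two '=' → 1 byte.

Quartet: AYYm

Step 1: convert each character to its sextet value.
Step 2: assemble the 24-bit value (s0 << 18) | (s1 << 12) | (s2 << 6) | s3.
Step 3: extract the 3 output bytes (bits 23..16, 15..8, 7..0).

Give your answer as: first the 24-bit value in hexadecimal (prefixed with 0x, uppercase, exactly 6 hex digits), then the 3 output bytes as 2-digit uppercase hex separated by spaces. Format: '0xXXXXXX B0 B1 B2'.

Answer: 0x018626 01 86 26

Derivation:
Sextets: A=0, Y=24, Y=24, m=38
24-bit: (0<<18) | (24<<12) | (24<<6) | 38
      = 0x000000 | 0x018000 | 0x000600 | 0x000026
      = 0x018626
Bytes: (v>>16)&0xFF=01, (v>>8)&0xFF=86, v&0xFF=26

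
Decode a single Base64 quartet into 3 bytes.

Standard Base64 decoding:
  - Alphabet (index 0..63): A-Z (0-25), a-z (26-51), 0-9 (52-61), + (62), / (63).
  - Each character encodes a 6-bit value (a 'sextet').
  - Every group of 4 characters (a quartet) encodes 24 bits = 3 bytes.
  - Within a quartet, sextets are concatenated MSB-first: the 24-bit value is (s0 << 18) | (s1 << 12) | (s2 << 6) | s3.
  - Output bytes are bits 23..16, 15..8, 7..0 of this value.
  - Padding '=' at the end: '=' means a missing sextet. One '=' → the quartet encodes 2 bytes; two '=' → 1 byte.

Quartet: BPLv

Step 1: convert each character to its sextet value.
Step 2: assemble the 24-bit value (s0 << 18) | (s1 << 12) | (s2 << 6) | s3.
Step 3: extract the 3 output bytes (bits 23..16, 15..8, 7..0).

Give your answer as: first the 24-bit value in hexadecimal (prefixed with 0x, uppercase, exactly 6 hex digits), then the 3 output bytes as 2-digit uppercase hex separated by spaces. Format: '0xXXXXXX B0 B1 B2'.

Answer: 0x04F2EF 04 F2 EF

Derivation:
Sextets: B=1, P=15, L=11, v=47
24-bit: (1<<18) | (15<<12) | (11<<6) | 47
      = 0x040000 | 0x00F000 | 0x0002C0 | 0x00002F
      = 0x04F2EF
Bytes: (v>>16)&0xFF=04, (v>>8)&0xFF=F2, v&0xFF=EF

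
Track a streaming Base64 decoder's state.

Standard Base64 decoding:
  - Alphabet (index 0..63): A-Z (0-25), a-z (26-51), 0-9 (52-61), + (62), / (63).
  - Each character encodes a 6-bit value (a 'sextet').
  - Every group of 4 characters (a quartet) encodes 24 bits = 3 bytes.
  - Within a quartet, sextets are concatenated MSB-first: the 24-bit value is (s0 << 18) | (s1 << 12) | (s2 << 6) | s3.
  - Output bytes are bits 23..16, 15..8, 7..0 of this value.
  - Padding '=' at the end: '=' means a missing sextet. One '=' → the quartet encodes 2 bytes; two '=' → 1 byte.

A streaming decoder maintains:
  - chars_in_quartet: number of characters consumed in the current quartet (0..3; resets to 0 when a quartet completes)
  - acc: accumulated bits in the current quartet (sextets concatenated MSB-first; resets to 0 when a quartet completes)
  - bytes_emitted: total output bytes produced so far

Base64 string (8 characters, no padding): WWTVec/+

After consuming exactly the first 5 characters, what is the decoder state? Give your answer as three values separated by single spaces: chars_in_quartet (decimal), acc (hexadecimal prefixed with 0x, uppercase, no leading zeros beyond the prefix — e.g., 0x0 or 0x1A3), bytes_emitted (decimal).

After char 0 ('W'=22): chars_in_quartet=1 acc=0x16 bytes_emitted=0
After char 1 ('W'=22): chars_in_quartet=2 acc=0x596 bytes_emitted=0
After char 2 ('T'=19): chars_in_quartet=3 acc=0x16593 bytes_emitted=0
After char 3 ('V'=21): chars_in_quartet=4 acc=0x5964D5 -> emit 59 64 D5, reset; bytes_emitted=3
After char 4 ('e'=30): chars_in_quartet=1 acc=0x1E bytes_emitted=3

Answer: 1 0x1E 3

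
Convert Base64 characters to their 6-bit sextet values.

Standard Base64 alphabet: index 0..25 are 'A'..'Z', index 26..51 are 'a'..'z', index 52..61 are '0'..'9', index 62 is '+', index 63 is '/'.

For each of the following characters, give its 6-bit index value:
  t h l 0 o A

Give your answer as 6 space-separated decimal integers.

't': a..z range, 26 + ord('t') − ord('a') = 45
'h': a..z range, 26 + ord('h') − ord('a') = 33
'l': a..z range, 26 + ord('l') − ord('a') = 37
'0': 0..9 range, 52 + ord('0') − ord('0') = 52
'o': a..z range, 26 + ord('o') − ord('a') = 40
'A': A..Z range, ord('A') − ord('A') = 0

Answer: 45 33 37 52 40 0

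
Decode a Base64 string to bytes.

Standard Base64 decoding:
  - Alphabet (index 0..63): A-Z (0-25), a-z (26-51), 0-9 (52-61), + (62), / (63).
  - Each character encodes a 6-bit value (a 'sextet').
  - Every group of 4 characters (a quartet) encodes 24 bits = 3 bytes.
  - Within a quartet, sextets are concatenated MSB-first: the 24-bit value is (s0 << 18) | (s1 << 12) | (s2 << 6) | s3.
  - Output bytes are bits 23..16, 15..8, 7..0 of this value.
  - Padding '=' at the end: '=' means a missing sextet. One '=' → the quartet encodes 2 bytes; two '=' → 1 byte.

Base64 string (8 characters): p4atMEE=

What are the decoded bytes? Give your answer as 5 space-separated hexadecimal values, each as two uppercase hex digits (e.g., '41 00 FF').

Answer: A7 86 AD 30 41

Derivation:
After char 0 ('p'=41): chars_in_quartet=1 acc=0x29 bytes_emitted=0
After char 1 ('4'=56): chars_in_quartet=2 acc=0xA78 bytes_emitted=0
After char 2 ('a'=26): chars_in_quartet=3 acc=0x29E1A bytes_emitted=0
After char 3 ('t'=45): chars_in_quartet=4 acc=0xA786AD -> emit A7 86 AD, reset; bytes_emitted=3
After char 4 ('M'=12): chars_in_quartet=1 acc=0xC bytes_emitted=3
After char 5 ('E'=4): chars_in_quartet=2 acc=0x304 bytes_emitted=3
After char 6 ('E'=4): chars_in_quartet=3 acc=0xC104 bytes_emitted=3
Padding '=': partial quartet acc=0xC104 -> emit 30 41; bytes_emitted=5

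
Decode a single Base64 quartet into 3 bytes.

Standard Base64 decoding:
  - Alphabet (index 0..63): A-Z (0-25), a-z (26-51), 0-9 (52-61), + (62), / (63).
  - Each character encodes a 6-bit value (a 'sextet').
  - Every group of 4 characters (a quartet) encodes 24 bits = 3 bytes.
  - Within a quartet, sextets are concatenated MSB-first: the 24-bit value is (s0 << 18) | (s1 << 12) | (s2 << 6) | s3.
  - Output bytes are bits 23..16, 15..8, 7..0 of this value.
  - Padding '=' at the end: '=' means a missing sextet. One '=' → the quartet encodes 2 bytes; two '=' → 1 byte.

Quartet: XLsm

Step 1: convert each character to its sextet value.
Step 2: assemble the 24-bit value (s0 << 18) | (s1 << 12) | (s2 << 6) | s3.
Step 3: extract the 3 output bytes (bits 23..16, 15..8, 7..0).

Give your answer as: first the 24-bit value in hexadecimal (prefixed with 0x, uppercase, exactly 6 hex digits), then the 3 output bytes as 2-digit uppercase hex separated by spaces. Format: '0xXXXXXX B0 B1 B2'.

Sextets: X=23, L=11, s=44, m=38
24-bit: (23<<18) | (11<<12) | (44<<6) | 38
      = 0x5C0000 | 0x00B000 | 0x000B00 | 0x000026
      = 0x5CBB26
Bytes: (v>>16)&0xFF=5C, (v>>8)&0xFF=BB, v&0xFF=26

Answer: 0x5CBB26 5C BB 26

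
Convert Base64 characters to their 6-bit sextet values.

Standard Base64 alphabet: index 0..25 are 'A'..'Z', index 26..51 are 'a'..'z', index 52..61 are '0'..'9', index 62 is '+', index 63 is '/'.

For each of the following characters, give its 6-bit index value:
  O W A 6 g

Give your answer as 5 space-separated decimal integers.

'O': A..Z range, ord('O') − ord('A') = 14
'W': A..Z range, ord('W') − ord('A') = 22
'A': A..Z range, ord('A') − ord('A') = 0
'6': 0..9 range, 52 + ord('6') − ord('0') = 58
'g': a..z range, 26 + ord('g') − ord('a') = 32

Answer: 14 22 0 58 32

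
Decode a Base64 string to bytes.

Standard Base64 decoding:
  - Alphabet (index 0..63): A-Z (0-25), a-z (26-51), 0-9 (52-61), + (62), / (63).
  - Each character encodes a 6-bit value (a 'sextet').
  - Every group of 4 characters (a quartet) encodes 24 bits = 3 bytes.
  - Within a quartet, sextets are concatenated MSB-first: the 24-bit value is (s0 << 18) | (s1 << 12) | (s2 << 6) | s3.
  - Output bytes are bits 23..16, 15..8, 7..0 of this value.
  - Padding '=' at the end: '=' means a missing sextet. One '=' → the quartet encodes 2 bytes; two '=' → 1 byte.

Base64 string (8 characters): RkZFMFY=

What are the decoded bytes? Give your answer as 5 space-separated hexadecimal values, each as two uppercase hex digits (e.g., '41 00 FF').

After char 0 ('R'=17): chars_in_quartet=1 acc=0x11 bytes_emitted=0
After char 1 ('k'=36): chars_in_quartet=2 acc=0x464 bytes_emitted=0
After char 2 ('Z'=25): chars_in_quartet=3 acc=0x11919 bytes_emitted=0
After char 3 ('F'=5): chars_in_quartet=4 acc=0x464645 -> emit 46 46 45, reset; bytes_emitted=3
After char 4 ('M'=12): chars_in_quartet=1 acc=0xC bytes_emitted=3
After char 5 ('F'=5): chars_in_quartet=2 acc=0x305 bytes_emitted=3
After char 6 ('Y'=24): chars_in_quartet=3 acc=0xC158 bytes_emitted=3
Padding '=': partial quartet acc=0xC158 -> emit 30 56; bytes_emitted=5

Answer: 46 46 45 30 56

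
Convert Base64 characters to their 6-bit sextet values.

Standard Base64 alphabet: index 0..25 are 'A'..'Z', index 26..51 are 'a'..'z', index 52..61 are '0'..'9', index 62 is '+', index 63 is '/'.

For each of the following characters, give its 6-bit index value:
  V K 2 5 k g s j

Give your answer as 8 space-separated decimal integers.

'V': A..Z range, ord('V') − ord('A') = 21
'K': A..Z range, ord('K') − ord('A') = 10
'2': 0..9 range, 52 + ord('2') − ord('0') = 54
'5': 0..9 range, 52 + ord('5') − ord('0') = 57
'k': a..z range, 26 + ord('k') − ord('a') = 36
'g': a..z range, 26 + ord('g') − ord('a') = 32
's': a..z range, 26 + ord('s') − ord('a') = 44
'j': a..z range, 26 + ord('j') − ord('a') = 35

Answer: 21 10 54 57 36 32 44 35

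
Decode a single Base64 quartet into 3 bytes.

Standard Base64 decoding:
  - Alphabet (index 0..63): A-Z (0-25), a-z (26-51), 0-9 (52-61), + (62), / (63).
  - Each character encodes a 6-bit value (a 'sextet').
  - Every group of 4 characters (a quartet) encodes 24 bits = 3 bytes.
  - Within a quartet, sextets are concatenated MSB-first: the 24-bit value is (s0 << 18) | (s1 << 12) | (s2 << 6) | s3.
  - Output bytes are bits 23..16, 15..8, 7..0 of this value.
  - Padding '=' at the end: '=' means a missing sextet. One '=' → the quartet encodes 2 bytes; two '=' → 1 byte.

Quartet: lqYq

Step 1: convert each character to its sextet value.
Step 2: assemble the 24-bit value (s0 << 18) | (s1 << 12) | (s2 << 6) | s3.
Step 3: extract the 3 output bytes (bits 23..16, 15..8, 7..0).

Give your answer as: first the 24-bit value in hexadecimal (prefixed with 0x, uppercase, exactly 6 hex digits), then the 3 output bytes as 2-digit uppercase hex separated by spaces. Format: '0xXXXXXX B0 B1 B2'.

Sextets: l=37, q=42, Y=24, q=42
24-bit: (37<<18) | (42<<12) | (24<<6) | 42
      = 0x940000 | 0x02A000 | 0x000600 | 0x00002A
      = 0x96A62A
Bytes: (v>>16)&0xFF=96, (v>>8)&0xFF=A6, v&0xFF=2A

Answer: 0x96A62A 96 A6 2A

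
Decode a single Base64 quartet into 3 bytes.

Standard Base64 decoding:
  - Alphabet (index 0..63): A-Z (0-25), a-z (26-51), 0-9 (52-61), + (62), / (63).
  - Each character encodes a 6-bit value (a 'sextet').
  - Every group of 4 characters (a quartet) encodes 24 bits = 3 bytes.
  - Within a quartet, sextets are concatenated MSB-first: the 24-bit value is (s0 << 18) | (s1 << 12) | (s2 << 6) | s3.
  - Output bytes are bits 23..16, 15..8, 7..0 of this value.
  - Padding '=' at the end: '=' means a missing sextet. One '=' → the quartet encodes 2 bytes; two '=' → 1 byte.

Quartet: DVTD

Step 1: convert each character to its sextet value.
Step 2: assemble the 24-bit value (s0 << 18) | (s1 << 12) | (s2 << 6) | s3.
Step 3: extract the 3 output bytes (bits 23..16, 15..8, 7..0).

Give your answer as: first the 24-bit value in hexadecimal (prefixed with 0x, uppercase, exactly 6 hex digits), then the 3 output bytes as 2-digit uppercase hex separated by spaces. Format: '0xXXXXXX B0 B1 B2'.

Sextets: D=3, V=21, T=19, D=3
24-bit: (3<<18) | (21<<12) | (19<<6) | 3
      = 0x0C0000 | 0x015000 | 0x0004C0 | 0x000003
      = 0x0D54C3
Bytes: (v>>16)&0xFF=0D, (v>>8)&0xFF=54, v&0xFF=C3

Answer: 0x0D54C3 0D 54 C3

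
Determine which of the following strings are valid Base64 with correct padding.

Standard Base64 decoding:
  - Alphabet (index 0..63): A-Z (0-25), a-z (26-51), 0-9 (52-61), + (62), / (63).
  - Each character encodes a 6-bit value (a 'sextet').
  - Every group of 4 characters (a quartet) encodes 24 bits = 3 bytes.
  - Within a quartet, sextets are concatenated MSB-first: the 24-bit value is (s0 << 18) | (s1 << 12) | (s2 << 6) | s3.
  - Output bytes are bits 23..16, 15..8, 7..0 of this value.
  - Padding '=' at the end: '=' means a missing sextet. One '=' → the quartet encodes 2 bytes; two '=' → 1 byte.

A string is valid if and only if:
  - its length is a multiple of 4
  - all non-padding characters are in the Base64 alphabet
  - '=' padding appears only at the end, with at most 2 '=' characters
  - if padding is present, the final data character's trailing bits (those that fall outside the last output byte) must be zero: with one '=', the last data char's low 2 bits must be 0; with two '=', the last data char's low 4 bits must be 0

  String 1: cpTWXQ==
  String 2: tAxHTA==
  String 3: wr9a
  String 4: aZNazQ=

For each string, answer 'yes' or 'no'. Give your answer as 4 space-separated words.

String 1: 'cpTWXQ==' → valid
String 2: 'tAxHTA==' → valid
String 3: 'wr9a' → valid
String 4: 'aZNazQ=' → invalid (len=7 not mult of 4)

Answer: yes yes yes no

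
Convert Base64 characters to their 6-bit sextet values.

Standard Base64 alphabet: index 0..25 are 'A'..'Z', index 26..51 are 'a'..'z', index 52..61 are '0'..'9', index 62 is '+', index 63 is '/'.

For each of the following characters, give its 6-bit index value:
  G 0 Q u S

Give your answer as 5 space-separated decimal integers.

'G': A..Z range, ord('G') − ord('A') = 6
'0': 0..9 range, 52 + ord('0') − ord('0') = 52
'Q': A..Z range, ord('Q') − ord('A') = 16
'u': a..z range, 26 + ord('u') − ord('a') = 46
'S': A..Z range, ord('S') − ord('A') = 18

Answer: 6 52 16 46 18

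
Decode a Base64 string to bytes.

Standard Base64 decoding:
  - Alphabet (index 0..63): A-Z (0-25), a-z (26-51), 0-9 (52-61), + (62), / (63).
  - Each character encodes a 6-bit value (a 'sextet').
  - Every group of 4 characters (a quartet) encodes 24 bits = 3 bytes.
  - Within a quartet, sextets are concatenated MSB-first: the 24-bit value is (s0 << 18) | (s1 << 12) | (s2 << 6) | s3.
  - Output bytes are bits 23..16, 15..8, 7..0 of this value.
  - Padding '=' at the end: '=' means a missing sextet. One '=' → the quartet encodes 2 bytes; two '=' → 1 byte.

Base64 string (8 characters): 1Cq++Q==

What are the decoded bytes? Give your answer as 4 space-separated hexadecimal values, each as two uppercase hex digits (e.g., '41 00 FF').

After char 0 ('1'=53): chars_in_quartet=1 acc=0x35 bytes_emitted=0
After char 1 ('C'=2): chars_in_quartet=2 acc=0xD42 bytes_emitted=0
After char 2 ('q'=42): chars_in_quartet=3 acc=0x350AA bytes_emitted=0
After char 3 ('+'=62): chars_in_quartet=4 acc=0xD42ABE -> emit D4 2A BE, reset; bytes_emitted=3
After char 4 ('+'=62): chars_in_quartet=1 acc=0x3E bytes_emitted=3
After char 5 ('Q'=16): chars_in_quartet=2 acc=0xF90 bytes_emitted=3
Padding '==': partial quartet acc=0xF90 -> emit F9; bytes_emitted=4

Answer: D4 2A BE F9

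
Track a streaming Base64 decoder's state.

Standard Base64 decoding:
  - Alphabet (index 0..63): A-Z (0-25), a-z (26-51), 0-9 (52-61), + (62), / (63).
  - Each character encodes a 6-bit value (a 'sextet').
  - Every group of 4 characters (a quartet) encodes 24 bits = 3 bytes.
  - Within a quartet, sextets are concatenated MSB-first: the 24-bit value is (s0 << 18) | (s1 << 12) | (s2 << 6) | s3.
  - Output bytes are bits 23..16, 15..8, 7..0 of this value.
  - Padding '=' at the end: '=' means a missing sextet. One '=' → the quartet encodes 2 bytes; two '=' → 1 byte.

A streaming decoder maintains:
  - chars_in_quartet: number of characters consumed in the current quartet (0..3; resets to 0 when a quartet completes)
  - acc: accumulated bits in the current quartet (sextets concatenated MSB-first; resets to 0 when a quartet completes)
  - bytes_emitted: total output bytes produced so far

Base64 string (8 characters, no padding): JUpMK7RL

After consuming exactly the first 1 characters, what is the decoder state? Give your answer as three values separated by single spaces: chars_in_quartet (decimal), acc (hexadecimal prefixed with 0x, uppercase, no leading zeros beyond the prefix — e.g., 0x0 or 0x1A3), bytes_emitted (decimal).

After char 0 ('J'=9): chars_in_quartet=1 acc=0x9 bytes_emitted=0

Answer: 1 0x9 0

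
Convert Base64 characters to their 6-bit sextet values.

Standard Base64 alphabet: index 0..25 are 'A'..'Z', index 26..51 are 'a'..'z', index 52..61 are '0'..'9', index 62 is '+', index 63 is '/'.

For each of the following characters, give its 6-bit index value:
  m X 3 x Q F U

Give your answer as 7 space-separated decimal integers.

'm': a..z range, 26 + ord('m') − ord('a') = 38
'X': A..Z range, ord('X') − ord('A') = 23
'3': 0..9 range, 52 + ord('3') − ord('0') = 55
'x': a..z range, 26 + ord('x') − ord('a') = 49
'Q': A..Z range, ord('Q') − ord('A') = 16
'F': A..Z range, ord('F') − ord('A') = 5
'U': A..Z range, ord('U') − ord('A') = 20

Answer: 38 23 55 49 16 5 20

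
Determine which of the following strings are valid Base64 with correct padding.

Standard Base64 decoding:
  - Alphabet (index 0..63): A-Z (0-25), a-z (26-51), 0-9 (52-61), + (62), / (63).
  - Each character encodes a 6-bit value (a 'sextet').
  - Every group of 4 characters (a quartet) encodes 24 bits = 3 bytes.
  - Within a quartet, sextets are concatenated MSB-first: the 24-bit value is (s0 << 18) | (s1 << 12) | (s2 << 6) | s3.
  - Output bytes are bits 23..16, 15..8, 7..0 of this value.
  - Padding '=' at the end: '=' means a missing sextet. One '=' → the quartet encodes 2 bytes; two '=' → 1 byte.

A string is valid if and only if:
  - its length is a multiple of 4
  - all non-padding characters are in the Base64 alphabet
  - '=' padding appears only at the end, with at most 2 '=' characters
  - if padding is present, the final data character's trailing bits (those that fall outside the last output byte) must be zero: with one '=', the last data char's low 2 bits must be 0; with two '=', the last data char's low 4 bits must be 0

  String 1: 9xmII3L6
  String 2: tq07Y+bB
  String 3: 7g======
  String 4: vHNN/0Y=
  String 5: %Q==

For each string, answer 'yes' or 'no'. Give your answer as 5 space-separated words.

String 1: '9xmII3L6' → valid
String 2: 'tq07Y+bB' → valid
String 3: '7g======' → invalid (6 pad chars (max 2))
String 4: 'vHNN/0Y=' → valid
String 5: '%Q==' → invalid (bad char(s): ['%'])

Answer: yes yes no yes no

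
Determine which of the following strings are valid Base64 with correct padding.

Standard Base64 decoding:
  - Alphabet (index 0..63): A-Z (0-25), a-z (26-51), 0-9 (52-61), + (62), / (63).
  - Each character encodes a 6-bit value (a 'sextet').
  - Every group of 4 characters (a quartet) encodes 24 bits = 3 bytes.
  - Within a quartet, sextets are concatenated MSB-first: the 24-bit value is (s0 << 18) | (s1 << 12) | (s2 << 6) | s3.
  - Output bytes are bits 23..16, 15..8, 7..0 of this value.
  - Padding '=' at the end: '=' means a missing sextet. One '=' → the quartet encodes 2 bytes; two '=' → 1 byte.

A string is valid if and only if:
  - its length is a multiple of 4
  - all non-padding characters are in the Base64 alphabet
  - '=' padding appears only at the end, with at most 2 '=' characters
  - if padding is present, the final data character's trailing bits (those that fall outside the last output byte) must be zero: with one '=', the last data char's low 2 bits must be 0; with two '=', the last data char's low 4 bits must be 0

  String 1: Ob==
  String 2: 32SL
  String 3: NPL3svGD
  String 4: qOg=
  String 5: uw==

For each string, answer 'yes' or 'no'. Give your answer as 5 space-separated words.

String 1: 'Ob==' → invalid (bad trailing bits)
String 2: '32SL' → valid
String 3: 'NPL3svGD' → valid
String 4: 'qOg=' → valid
String 5: 'uw==' → valid

Answer: no yes yes yes yes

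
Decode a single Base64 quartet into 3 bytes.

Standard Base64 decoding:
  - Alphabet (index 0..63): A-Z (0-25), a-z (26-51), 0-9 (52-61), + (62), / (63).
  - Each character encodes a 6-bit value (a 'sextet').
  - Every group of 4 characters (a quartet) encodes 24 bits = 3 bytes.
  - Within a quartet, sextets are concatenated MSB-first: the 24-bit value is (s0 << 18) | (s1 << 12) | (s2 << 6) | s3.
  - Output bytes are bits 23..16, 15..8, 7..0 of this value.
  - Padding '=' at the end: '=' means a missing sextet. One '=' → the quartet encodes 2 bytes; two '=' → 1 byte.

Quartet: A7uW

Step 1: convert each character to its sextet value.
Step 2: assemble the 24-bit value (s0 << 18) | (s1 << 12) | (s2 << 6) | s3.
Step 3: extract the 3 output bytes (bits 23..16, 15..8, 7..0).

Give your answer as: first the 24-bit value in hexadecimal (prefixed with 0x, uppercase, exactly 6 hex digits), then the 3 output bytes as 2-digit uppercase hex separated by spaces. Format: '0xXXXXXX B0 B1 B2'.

Answer: 0x03BB96 03 BB 96

Derivation:
Sextets: A=0, 7=59, u=46, W=22
24-bit: (0<<18) | (59<<12) | (46<<6) | 22
      = 0x000000 | 0x03B000 | 0x000B80 | 0x000016
      = 0x03BB96
Bytes: (v>>16)&0xFF=03, (v>>8)&0xFF=BB, v&0xFF=96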